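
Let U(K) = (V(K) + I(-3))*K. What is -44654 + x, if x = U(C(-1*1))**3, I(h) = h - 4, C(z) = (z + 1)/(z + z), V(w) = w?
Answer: -44654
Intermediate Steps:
C(z) = (1 + z)/(2*z) (C(z) = (1 + z)/((2*z)) = (1 + z)*(1/(2*z)) = (1 + z)/(2*z))
I(h) = -4 + h
U(K) = K*(-7 + K) (U(K) = (K + (-4 - 3))*K = (K - 7)*K = (-7 + K)*K = K*(-7 + K))
x = 0 (x = (((1 - 1*1)/(2*((-1*1))))*(-7 + (1 - 1*1)/(2*((-1*1)))))**3 = (((1/2)*(1 - 1)/(-1))*(-7 + (1/2)*(1 - 1)/(-1)))**3 = (((1/2)*(-1)*0)*(-7 + (1/2)*(-1)*0))**3 = (0*(-7 + 0))**3 = (0*(-7))**3 = 0**3 = 0)
-44654 + x = -44654 + 0 = -44654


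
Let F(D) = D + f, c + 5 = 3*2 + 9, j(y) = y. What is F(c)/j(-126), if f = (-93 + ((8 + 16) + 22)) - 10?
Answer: 47/126 ≈ 0.37302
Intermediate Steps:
c = 10 (c = -5 + (3*2 + 9) = -5 + (6 + 9) = -5 + 15 = 10)
f = -57 (f = (-93 + (24 + 22)) - 10 = (-93 + 46) - 10 = -47 - 10 = -57)
F(D) = -57 + D (F(D) = D - 57 = -57 + D)
F(c)/j(-126) = (-57 + 10)/(-126) = -47*(-1/126) = 47/126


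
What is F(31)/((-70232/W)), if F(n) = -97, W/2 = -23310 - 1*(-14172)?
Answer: -443193/17558 ≈ -25.242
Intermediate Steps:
W = -18276 (W = 2*(-23310 - 1*(-14172)) = 2*(-23310 + 14172) = 2*(-9138) = -18276)
F(31)/((-70232/W)) = -97/((-70232/(-18276))) = -97/((-70232*(-1/18276))) = -97/17558/4569 = -97*4569/17558 = -443193/17558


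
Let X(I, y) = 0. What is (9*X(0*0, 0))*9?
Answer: 0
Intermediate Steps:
(9*X(0*0, 0))*9 = (9*0)*9 = 0*9 = 0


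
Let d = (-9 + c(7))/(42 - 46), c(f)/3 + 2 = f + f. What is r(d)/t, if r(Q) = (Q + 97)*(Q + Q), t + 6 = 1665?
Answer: -3249/4424 ≈ -0.73440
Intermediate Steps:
t = 1659 (t = -6 + 1665 = 1659)
c(f) = -6 + 6*f (c(f) = -6 + 3*(f + f) = -6 + 3*(2*f) = -6 + 6*f)
d = -27/4 (d = (-9 + (-6 + 6*7))/(42 - 46) = (-9 + (-6 + 42))/(-4) = (-9 + 36)*(-¼) = 27*(-¼) = -27/4 ≈ -6.7500)
r(Q) = 2*Q*(97 + Q) (r(Q) = (97 + Q)*(2*Q) = 2*Q*(97 + Q))
r(d)/t = (2*(-27/4)*(97 - 27/4))/1659 = (2*(-27/4)*(361/4))*(1/1659) = -9747/8*1/1659 = -3249/4424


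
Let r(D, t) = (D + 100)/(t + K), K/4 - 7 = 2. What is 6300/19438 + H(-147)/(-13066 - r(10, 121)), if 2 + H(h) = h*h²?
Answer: 4853467633375/19938256368 ≈ 243.42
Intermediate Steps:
K = 36 (K = 28 + 4*2 = 28 + 8 = 36)
H(h) = -2 + h³ (H(h) = -2 + h*h² = -2 + h³)
r(D, t) = (100 + D)/(36 + t) (r(D, t) = (D + 100)/(t + 36) = (100 + D)/(36 + t))
6300/19438 + H(-147)/(-13066 - r(10, 121)) = 6300/19438 + (-2 + (-147)³)/(-13066 - (100 + 10)/(36 + 121)) = 6300*(1/19438) + (-2 - 3176523)/(-13066 - 110/157) = 3150/9719 - 3176525/(-13066 - 110/157) = 3150/9719 - 3176525/(-2051472/157) = 3150/9719 - 3176525*(-157/2051472) = 3150/9719 + 498714425/2051472 = 4853467633375/19938256368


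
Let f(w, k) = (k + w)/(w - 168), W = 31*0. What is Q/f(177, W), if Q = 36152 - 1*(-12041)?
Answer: 144579/59 ≈ 2450.5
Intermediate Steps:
Q = 48193 (Q = 36152 + 12041 = 48193)
W = 0
f(w, k) = (k + w)/(-168 + w)
Q/f(177, W) = 48193/(((0 + 177)/(-168 + 177))) = 48193/((177/9)) = 48193/(((⅑)*177)) = 48193/(59/3) = 48193*(3/59) = 144579/59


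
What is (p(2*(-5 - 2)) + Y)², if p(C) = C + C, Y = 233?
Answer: 42025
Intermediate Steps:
p(C) = 2*C
(p(2*(-5 - 2)) + Y)² = (2*(2*(-5 - 2)) + 233)² = (2*(2*(-7)) + 233)² = (2*(-14) + 233)² = (-28 + 233)² = 205² = 42025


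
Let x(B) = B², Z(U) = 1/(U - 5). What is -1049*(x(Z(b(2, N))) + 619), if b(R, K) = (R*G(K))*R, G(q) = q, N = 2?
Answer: -5845028/9 ≈ -6.4945e+5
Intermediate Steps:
b(R, K) = K*R² (b(R, K) = (R*K)*R = (K*R)*R = K*R²)
Z(U) = 1/(-5 + U)
-1049*(x(Z(b(2, N))) + 619) = -1049*((1/(-5 + 2*2²))² + 619) = -1049*((1/(-5 + 2*4))² + 619) = -1049*((1/(-5 + 8))² + 619) = -1049*((1/3)² + 619) = -1049*((⅓)² + 619) = -1049*(⅑ + 619) = -1049*5572/9 = -5845028/9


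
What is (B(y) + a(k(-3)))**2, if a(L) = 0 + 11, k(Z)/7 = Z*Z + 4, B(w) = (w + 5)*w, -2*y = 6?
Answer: 25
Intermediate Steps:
y = -3 (y = -1/2*6 = -3)
B(w) = w*(5 + w) (B(w) = (5 + w)*w = w*(5 + w))
k(Z) = 28 + 7*Z**2 (k(Z) = 7*(Z*Z + 4) = 7*(Z**2 + 4) = 7*(4 + Z**2) = 28 + 7*Z**2)
a(L) = 11
(B(y) + a(k(-3)))**2 = (-3*(5 - 3) + 11)**2 = (-3*2 + 11)**2 = (-6 + 11)**2 = 5**2 = 25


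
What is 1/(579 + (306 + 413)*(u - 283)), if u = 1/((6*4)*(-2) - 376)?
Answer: -424/86029471 ≈ -4.9285e-6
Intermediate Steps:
u = -1/424 (u = 1/(24*(-2) - 376) = 1/(-48 - 376) = 1/(-424) = -1/424 ≈ -0.0023585)
1/(579 + (306 + 413)*(u - 283)) = 1/(579 + (306 + 413)*(-1/424 - 283)) = 1/(579 + 719*(-119993/424)) = 1/(579 - 86274967/424) = 1/(-86029471/424) = -424/86029471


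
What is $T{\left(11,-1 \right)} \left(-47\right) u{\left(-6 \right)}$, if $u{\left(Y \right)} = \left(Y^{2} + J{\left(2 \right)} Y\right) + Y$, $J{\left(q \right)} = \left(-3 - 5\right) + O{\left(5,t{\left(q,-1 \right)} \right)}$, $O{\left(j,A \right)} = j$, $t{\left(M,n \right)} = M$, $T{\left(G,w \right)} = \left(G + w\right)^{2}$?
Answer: $-225600$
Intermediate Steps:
$J{\left(q \right)} = -3$ ($J{\left(q \right)} = \left(-3 - 5\right) + 5 = -8 + 5 = -3$)
$u{\left(Y \right)} = Y^{2} - 2 Y$ ($u{\left(Y \right)} = \left(Y^{2} - 3 Y\right) + Y = Y^{2} - 2 Y$)
$T{\left(11,-1 \right)} \left(-47\right) u{\left(-6 \right)} = \left(11 - 1\right)^{2} \left(-47\right) \left(- 6 \left(-2 - 6\right)\right) = 10^{2} \left(-47\right) \left(\left(-6\right) \left(-8\right)\right) = 100 \left(-47\right) 48 = \left(-4700\right) 48 = -225600$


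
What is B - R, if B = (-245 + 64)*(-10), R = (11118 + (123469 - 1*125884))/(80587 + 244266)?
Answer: 587975227/324853 ≈ 1810.0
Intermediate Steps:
R = 8703/324853 (R = (11118 + (123469 - 125884))/324853 = (11118 - 2415)*(1/324853) = 8703*(1/324853) = 8703/324853 ≈ 0.026791)
B = 1810 (B = -181*(-10) = 1810)
B - R = 1810 - 1*8703/324853 = 1810 - 8703/324853 = 587975227/324853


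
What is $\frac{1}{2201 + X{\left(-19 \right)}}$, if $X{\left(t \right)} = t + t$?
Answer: $\frac{1}{2163} \approx 0.00046232$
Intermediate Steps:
$X{\left(t \right)} = 2 t$
$\frac{1}{2201 + X{\left(-19 \right)}} = \frac{1}{2201 + 2 \left(-19\right)} = \frac{1}{2201 - 38} = \frac{1}{2163}$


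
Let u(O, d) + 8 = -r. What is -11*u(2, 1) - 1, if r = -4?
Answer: 43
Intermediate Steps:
u(O, d) = -4 (u(O, d) = -8 - 1*(-4) = -8 + 4 = -4)
-11*u(2, 1) - 1 = -11*(-4) - 1 = 44 - 1 = 43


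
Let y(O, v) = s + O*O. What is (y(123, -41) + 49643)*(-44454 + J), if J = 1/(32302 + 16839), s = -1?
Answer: -141493157136023/49141 ≈ -2.8793e+9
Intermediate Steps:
y(O, v) = -1 + O**2 (y(O, v) = -1 + O*O = -1 + O**2)
J = 1/49141 ≈ 2.0350e-5
(y(123, -41) + 49643)*(-44454 + J) = ((-1 + 123**2) + 49643)*(-44454 + 1/49141) = ((-1 + 15129) + 49643)*(-2184514013/49141) = (15128 + 49643)*(-2184514013/49141) = 64771*(-2184514013/49141) = -141493157136023/49141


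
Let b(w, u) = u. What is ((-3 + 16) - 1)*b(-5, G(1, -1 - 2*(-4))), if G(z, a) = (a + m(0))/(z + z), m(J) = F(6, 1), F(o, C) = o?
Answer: 78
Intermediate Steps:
m(J) = 6
G(z, a) = (6 + a)/(2*z) (G(z, a) = (a + 6)/(z + z) = (6 + a)/((2*z)) = (6 + a)*(1/(2*z)) = (6 + a)/(2*z))
((-3 + 16) - 1)*b(-5, G(1, -1 - 2*(-4))) = ((-3 + 16) - 1)*((½)*(6 + (-1 - 2*(-4)))/1) = (13 - 1)*((½)*1*(6 + (-1 + 8))) = 12*((½)*1*(6 + 7)) = 12*((½)*1*13) = 12*(13/2) = 78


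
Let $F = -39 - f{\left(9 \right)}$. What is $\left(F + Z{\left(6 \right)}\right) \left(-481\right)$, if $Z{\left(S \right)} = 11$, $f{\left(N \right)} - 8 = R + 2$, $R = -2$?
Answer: $17316$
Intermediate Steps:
$f{\left(N \right)} = 8$ ($f{\left(N \right)} = 8 + \left(-2 + 2\right) = 8 + 0 = 8$)
$F = -47$ ($F = -39 - 8 = -47$)
$\left(F + Z{\left(6 \right)}\right) \left(-481\right) = \left(-47 + 11\right) \left(-481\right) = \left(-36\right) \left(-481\right) = 17316$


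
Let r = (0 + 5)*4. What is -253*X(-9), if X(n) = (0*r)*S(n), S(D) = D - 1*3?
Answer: 0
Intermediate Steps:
S(D) = -3 + D (S(D) = D - 3 = -3 + D)
r = 20 (r = 5*4 = 20)
X(n) = 0 (X(n) = (0*20)*(-3 + n) = 0*(-3 + n) = 0)
-253*X(-9) = -253*0 = 0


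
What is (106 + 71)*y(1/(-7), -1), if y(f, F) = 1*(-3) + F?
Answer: -708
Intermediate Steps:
y(f, F) = -3 + F
(106 + 71)*y(1/(-7), -1) = (106 + 71)*(-3 - 1) = 177*(-4) = -708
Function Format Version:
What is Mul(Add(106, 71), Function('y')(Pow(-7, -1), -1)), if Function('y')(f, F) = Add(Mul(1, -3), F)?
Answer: -708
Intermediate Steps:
Function('y')(f, F) = Add(-3, F)
Mul(Add(106, 71), Function('y')(Pow(-7, -1), -1)) = Mul(Add(106, 71), Add(-3, -1)) = Mul(177, -4) = -708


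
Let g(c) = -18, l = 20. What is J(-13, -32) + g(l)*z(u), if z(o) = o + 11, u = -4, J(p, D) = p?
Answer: -139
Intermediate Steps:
z(o) = 11 + o
J(-13, -32) + g(l)*z(u) = -13 - 18*(11 - 4) = -13 - 18*7 = -13 - 126 = -139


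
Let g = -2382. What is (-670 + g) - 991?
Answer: -4043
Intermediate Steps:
(-670 + g) - 991 = (-670 - 2382) - 991 = -3052 - 991 = -4043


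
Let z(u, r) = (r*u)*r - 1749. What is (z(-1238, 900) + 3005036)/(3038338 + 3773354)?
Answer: -999776713/6811692 ≈ -146.77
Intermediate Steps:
z(u, r) = -1749 + u*r**2 (z(u, r) = u*r**2 - 1749 = -1749 + u*r**2)
(z(-1238, 900) + 3005036)/(3038338 + 3773354) = ((-1749 - 1238*900**2) + 3005036)/(3038338 + 3773354) = ((-1749 - 1238*810000) + 3005036)/6811692 = ((-1749 - 1002780000) + 3005036)*(1/6811692) = (-1002781749 + 3005036)*(1/6811692) = -999776713*1/6811692 = -999776713/6811692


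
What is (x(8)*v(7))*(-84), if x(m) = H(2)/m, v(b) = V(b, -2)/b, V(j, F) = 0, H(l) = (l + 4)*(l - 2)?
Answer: 0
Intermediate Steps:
H(l) = (-2 + l)*(4 + l) (H(l) = (4 + l)*(-2 + l) = (-2 + l)*(4 + l))
v(b) = 0 (v(b) = 0/b = 0)
x(m) = 0 (x(m) = (-8 + 2² + 2*2)/m = (-8 + 4 + 4)/m = 0/m = 0)
(x(8)*v(7))*(-84) = (0*0)*(-84) = 0*(-84) = 0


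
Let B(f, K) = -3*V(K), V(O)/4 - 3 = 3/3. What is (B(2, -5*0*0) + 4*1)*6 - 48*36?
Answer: -1992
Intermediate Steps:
V(O) = 16 (V(O) = 12 + 4*(3/3) = 12 + 4*(3*(⅓)) = 12 + 4*1 = 12 + 4 = 16)
B(f, K) = -48 (B(f, K) = -3*16 = -48)
(B(2, -5*0*0) + 4*1)*6 - 48*36 = (-48 + 4*1)*6 - 48*36 = (-48 + 4)*6 - 1728 = -44*6 - 1728 = -264 - 1728 = -1992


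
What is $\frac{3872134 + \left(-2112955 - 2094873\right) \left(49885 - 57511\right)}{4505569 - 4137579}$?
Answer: $\frac{16046384231}{183995} \approx 87211.0$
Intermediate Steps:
$\frac{3872134 + \left(-2112955 - 2094873\right) \left(49885 - 57511\right)}{4505569 - 4137579} = \frac{3872134 - -32088896328}{367990} = \left(3872134 + 32088896328\right) \frac{1}{367990} = 32092768462 \cdot \frac{1}{367990} = \frac{16046384231}{183995}$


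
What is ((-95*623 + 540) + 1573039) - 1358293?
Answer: 156101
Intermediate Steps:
((-95*623 + 540) + 1573039) - 1358293 = ((-59185 + 540) + 1573039) - 1358293 = (-58645 + 1573039) - 1358293 = 1514394 - 1358293 = 156101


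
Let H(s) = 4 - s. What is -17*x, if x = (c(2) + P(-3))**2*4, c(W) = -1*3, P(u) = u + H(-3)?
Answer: -68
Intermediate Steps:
P(u) = 7 + u (P(u) = u + (4 - 1*(-3)) = u + (4 + 3) = u + 7 = 7 + u)
c(W) = -3
x = 4 (x = (-3 + (7 - 3))**2*4 = (-3 + 4)**2*4 = 1**2*4 = 1*4 = 4)
-17*x = -17*4 = -68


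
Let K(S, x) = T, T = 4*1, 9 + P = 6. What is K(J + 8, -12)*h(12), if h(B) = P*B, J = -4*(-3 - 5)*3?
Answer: -144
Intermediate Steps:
P = -3 (P = -9 + 6 = -3)
J = 96 (J = -4*(-8)*3 = 32*3 = 96)
h(B) = -3*B
T = 4
K(S, x) = 4
K(J + 8, -12)*h(12) = 4*(-3*12) = 4*(-36) = -144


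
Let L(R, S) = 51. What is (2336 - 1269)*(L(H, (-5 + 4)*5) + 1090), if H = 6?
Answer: 1217447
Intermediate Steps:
(2336 - 1269)*(L(H, (-5 + 4)*5) + 1090) = (2336 - 1269)*(51 + 1090) = 1067*1141 = 1217447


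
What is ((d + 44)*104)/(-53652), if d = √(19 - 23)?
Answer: -1144/13413 - 52*I/13413 ≈ -0.08529 - 0.0038768*I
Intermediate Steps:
d = 2*I (d = √(-4) = 2*I ≈ 2.0*I)
((d + 44)*104)/(-53652) = ((2*I + 44)*104)/(-53652) = ((44 + 2*I)*104)*(-1/53652) = (4576 + 208*I)*(-1/53652) = -1144/13413 - 52*I/13413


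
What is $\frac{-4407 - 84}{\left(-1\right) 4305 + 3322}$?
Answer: $\frac{4491}{983} \approx 4.5687$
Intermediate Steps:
$\frac{-4407 - 84}{\left(-1\right) 4305 + 3322} = - \frac{4491}{-4305 + 3322} = - \frac{4491}{-983} = \left(-4491\right) \left(- \frac{1}{983}\right) = \frac{4491}{983}$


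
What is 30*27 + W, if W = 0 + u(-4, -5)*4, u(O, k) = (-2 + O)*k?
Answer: 930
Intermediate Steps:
u(O, k) = k*(-2 + O)
W = 120 (W = 0 - 5*(-2 - 4)*4 = 0 - 5*(-6)*4 = 0 + 30*4 = 0 + 120 = 120)
30*27 + W = 30*27 + 120 = 810 + 120 = 930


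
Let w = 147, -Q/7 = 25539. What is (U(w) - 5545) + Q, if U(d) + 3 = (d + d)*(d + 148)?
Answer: -97591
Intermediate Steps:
Q = -178773 (Q = -7*25539 = -178773)
U(d) = -3 + 2*d*(148 + d) (U(d) = -3 + (d + d)*(d + 148) = -3 + (2*d)*(148 + d) = -3 + 2*d*(148 + d))
(U(w) - 5545) + Q = ((-3 + 2*147² + 296*147) - 5545) - 178773 = ((-3 + 2*21609 + 43512) - 5545) - 178773 = ((-3 + 43218 + 43512) - 5545) - 178773 = (86727 - 5545) - 178773 = 81182 - 178773 = -97591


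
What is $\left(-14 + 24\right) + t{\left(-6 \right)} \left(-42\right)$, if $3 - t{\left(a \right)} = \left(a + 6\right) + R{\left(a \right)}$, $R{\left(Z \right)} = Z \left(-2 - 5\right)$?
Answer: $1648$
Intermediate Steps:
$R{\left(Z \right)} = - 7 Z$ ($R{\left(Z \right)} = Z \left(-7\right) = - 7 Z$)
$t{\left(a \right)} = -3 + 6 a$ ($t{\left(a \right)} = 3 - \left(\left(a + 6\right) - 7 a\right) = 3 - \left(\left(6 + a\right) - 7 a\right) = 3 - \left(6 - 6 a\right) = 3 + \left(-6 + 6 a\right) = -3 + 6 a$)
$\left(-14 + 24\right) + t{\left(-6 \right)} \left(-42\right) = \left(-14 + 24\right) + \left(-3 + 6 \left(-6\right)\right) \left(-42\right) = 10 + \left(-3 - 36\right) \left(-42\right) = 10 - -1638 = 10 + 1638 = 1648$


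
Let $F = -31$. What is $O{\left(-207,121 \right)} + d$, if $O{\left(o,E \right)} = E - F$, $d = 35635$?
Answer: $35787$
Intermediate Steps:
$O{\left(o,E \right)} = 31 + E$ ($O{\left(o,E \right)} = E - -31 = E + 31 = 31 + E$)
$O{\left(-207,121 \right)} + d = \left(31 + 121\right) + 35635 = 152 + 35635 = 35787$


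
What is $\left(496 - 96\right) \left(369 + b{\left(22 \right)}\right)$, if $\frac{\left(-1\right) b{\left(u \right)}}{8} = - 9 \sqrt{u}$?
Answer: $147600 + 28800 \sqrt{22} \approx 2.8268 \cdot 10^{5}$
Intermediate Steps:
$b{\left(u \right)} = 72 \sqrt{u}$ ($b{\left(u \right)} = - 8 \left(- 9 \sqrt{u}\right) = 72 \sqrt{u}$)
$\left(496 - 96\right) \left(369 + b{\left(22 \right)}\right) = \left(496 - 96\right) \left(369 + 72 \sqrt{22}\right) = 400 \left(369 + 72 \sqrt{22}\right) = 147600 + 28800 \sqrt{22}$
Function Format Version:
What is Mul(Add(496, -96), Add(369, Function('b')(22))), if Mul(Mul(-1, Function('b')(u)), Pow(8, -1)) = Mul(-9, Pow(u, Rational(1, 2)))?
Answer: Add(147600, Mul(28800, Pow(22, Rational(1, 2)))) ≈ 2.8268e+5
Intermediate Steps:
Function('b')(u) = Mul(72, Pow(u, Rational(1, 2))) (Function('b')(u) = Mul(-8, Mul(-9, Pow(u, Rational(1, 2)))) = Mul(72, Pow(u, Rational(1, 2))))
Mul(Add(496, -96), Add(369, Function('b')(22))) = Mul(Add(496, -96), Add(369, Mul(72, Pow(22, Rational(1, 2))))) = Mul(400, Add(369, Mul(72, Pow(22, Rational(1, 2))))) = Add(147600, Mul(28800, Pow(22, Rational(1, 2))))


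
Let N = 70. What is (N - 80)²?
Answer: 100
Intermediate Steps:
(N - 80)² = (70 - 80)² = (-10)² = 100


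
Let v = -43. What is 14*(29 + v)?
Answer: -196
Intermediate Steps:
14*(29 + v) = 14*(29 - 43) = 14*(-14) = -196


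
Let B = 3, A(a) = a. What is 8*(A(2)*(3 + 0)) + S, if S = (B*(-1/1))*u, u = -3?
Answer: 57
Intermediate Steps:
S = 9 (S = (3*(-1/1))*(-3) = (3*(-1*1))*(-3) = (3*(-1))*(-3) = -3*(-3) = 9)
8*(A(2)*(3 + 0)) + S = 8*(2*(3 + 0)) + 9 = 8*(2*3) + 9 = 8*6 + 9 = 48 + 9 = 57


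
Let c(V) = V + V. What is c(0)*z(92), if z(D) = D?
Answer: 0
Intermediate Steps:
c(V) = 2*V
c(0)*z(92) = (2*0)*92 = 0*92 = 0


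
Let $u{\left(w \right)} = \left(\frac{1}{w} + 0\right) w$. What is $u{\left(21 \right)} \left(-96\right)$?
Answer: $-96$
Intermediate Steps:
$u{\left(w \right)} = 1$ ($u{\left(w \right)} = \frac{w}{w} = 1$)
$u{\left(21 \right)} \left(-96\right) = 1 \left(-96\right) = -96$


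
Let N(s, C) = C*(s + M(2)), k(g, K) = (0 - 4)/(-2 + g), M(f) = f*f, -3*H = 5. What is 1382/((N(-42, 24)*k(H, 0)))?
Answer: -7601/5472 ≈ -1.3891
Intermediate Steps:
H = -5/3 (H = -⅓*5 = -5/3 ≈ -1.6667)
M(f) = f²
k(g, K) = -4/(-2 + g)
N(s, C) = C*(4 + s) (N(s, C) = C*(s + 2²) = C*(s + 4) = C*(4 + s))
1382/((N(-42, 24)*k(H, 0))) = 1382/(((24*(4 - 42))*(-4/(-2 - 5/3)))) = 1382/(((24*(-38))*(-4/(-11/3)))) = 1382/((-(-3648)*(-3)/11)) = 1382/((-912*12/11)) = 1382/(-10944/11) = 1382*(-11/10944) = -7601/5472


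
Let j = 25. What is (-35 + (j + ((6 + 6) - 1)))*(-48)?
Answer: -48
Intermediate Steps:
(-35 + (j + ((6 + 6) - 1)))*(-48) = (-35 + (25 + ((6 + 6) - 1)))*(-48) = (-35 + (25 + (12 - 1)))*(-48) = (-35 + (25 + 11))*(-48) = (-35 + 36)*(-48) = 1*(-48) = -48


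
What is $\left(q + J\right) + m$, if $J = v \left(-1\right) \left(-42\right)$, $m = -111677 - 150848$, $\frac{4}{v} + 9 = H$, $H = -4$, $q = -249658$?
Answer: $- \frac{6658547}{13} \approx -5.122 \cdot 10^{5}$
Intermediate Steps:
$v = - \frac{4}{13}$ ($v = \frac{4}{-9 - 4} = \frac{4}{-13} = 4 \left(- \frac{1}{13}\right) = - \frac{4}{13} \approx -0.30769$)
$m = -262525$
$J = - \frac{168}{13}$ ($J = \left(- \frac{4}{13}\right) \left(-1\right) \left(-42\right) = \frac{4}{13} \left(-42\right) = - \frac{168}{13} \approx -12.923$)
$\left(q + J\right) + m = \left(-249658 - \frac{168}{13}\right) - 262525 = - \frac{3245722}{13} - 262525 = - \frac{6658547}{13}$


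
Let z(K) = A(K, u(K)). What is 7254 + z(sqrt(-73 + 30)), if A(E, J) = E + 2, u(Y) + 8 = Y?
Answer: 7256 + I*sqrt(43) ≈ 7256.0 + 6.5574*I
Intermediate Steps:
u(Y) = -8 + Y
A(E, J) = 2 + E
z(K) = 2 + K
7254 + z(sqrt(-73 + 30)) = 7254 + (2 + sqrt(-73 + 30)) = 7254 + (2 + sqrt(-43)) = 7254 + (2 + I*sqrt(43)) = 7256 + I*sqrt(43)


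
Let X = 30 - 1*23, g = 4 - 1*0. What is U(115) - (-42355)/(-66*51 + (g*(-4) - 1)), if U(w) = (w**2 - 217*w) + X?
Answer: -39701264/3383 ≈ -11736.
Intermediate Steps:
g = 4 (g = 4 + 0 = 4)
X = 7 (X = 30 - 23 = 7)
U(w) = 7 + w**2 - 217*w (U(w) = (w**2 - 217*w) + 7 = 7 + w**2 - 217*w)
U(115) - (-42355)/(-66*51 + (g*(-4) - 1)) = (7 + 115**2 - 217*115) - (-42355)/(-66*51 + (4*(-4) - 1)) = (7 + 13225 - 24955) - (-42355)/(-3366 + (-16 - 1)) = -11723 - (-42355)/(-3366 - 17) = -11723 - (-42355)/(-3383) = -11723 - (-42355)*(-1)/3383 = -11723 - 1*42355/3383 = -11723 - 42355/3383 = -39701264/3383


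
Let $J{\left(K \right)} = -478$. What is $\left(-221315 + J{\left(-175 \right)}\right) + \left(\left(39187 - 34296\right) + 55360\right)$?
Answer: $-161542$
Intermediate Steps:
$\left(-221315 + J{\left(-175 \right)}\right) + \left(\left(39187 - 34296\right) + 55360\right) = \left(-221315 - 478\right) + \left(\left(39187 - 34296\right) + 55360\right) = -221793 + \left(\left(39187 + \left(-44112 + 9816\right)\right) + 55360\right) = -221793 + \left(\left(39187 - 34296\right) + 55360\right) = -221793 + \left(4891 + 55360\right) = -221793 + 60251 = -161542$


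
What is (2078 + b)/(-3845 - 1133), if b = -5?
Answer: -2073/4978 ≈ -0.41643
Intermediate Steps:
(2078 + b)/(-3845 - 1133) = (2078 - 5)/(-3845 - 1133) = 2073/(-4978) = 2073*(-1/4978) = -2073/4978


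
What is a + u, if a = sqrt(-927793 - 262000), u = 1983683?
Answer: 1983683 + 11*I*sqrt(9833) ≈ 1.9837e+6 + 1090.8*I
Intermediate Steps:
a = 11*I*sqrt(9833) (a = sqrt(-1189793) = 11*I*sqrt(9833) ≈ 1090.8*I)
a + u = 11*I*sqrt(9833) + 1983683 = 1983683 + 11*I*sqrt(9833)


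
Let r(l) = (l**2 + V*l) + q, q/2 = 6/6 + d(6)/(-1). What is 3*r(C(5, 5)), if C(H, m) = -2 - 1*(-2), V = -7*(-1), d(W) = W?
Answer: -30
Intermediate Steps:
q = -10 (q = 2*(6/6 + 6/(-1)) = 2*(6*(1/6) + 6*(-1)) = 2*(1 - 6) = 2*(-5) = -10)
V = 7
C(H, m) = 0 (C(H, m) = -2 + 2 = 0)
r(l) = -10 + l**2 + 7*l (r(l) = (l**2 + 7*l) - 10 = -10 + l**2 + 7*l)
3*r(C(5, 5)) = 3*(-10 + 0**2 + 7*0) = 3*(-10 + 0 + 0) = 3*(-10) = -30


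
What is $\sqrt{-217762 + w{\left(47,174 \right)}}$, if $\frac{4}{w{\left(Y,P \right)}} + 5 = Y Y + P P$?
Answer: $\frac{i \sqrt{3589501701170}}{4060} \approx 466.65 i$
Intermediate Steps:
$w{\left(Y,P \right)} = \frac{4}{-5 + P^{2} + Y^{2}}$ ($w{\left(Y,P \right)} = \frac{4}{-5 + \left(Y Y + P P\right)} = \frac{4}{-5 + \left(Y^{2} + P^{2}\right)} = \frac{4}{-5 + \left(P^{2} + Y^{2}\right)} = \frac{4}{-5 + P^{2} + Y^{2}}$)
$\sqrt{-217762 + w{\left(47,174 \right)}} = \sqrt{-217762 + \frac{4}{-5 + 174^{2} + 47^{2}}} = \sqrt{-217762 + \frac{4}{-5 + 30276 + 2209}} = \sqrt{-217762 + \frac{4}{32480}} = \sqrt{-217762 + 4 \cdot \frac{1}{32480}} = \sqrt{-217762 + \frac{1}{8120}} = \sqrt{- \frac{1768227439}{8120}} = \frac{i \sqrt{3589501701170}}{4060}$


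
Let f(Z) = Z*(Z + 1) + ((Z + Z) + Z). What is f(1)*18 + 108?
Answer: 198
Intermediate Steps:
f(Z) = 3*Z + Z*(1 + Z) (f(Z) = Z*(1 + Z) + (2*Z + Z) = Z*(1 + Z) + 3*Z = 3*Z + Z*(1 + Z))
f(1)*18 + 108 = (1*(4 + 1))*18 + 108 = (1*5)*18 + 108 = 5*18 + 108 = 90 + 108 = 198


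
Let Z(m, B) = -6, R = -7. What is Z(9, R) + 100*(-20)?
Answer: -2006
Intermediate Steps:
Z(9, R) + 100*(-20) = -6 + 100*(-20) = -6 - 2000 = -2006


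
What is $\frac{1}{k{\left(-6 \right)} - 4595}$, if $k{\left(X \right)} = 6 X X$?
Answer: $- \frac{1}{4379} \approx -0.00022836$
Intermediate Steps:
$k{\left(X \right)} = 6 X^{2}$
$\frac{1}{k{\left(-6 \right)} - 4595} = \frac{1}{6 \left(-6\right)^{2} - 4595} = \frac{1}{6 \cdot 36 - 4595} = \frac{1}{216 - 4595} = \frac{1}{-4379} = - \frac{1}{4379}$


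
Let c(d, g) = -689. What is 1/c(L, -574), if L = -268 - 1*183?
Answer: -1/689 ≈ -0.0014514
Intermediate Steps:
L = -451 (L = -268 - 183 = -451)
1/c(L, -574) = 1/(-689) = -1/689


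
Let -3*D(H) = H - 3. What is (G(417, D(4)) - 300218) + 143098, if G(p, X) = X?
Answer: -471361/3 ≈ -1.5712e+5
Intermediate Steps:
D(H) = 1 - H/3 (D(H) = -(H - 3)/3 = -(-3 + H)/3 = 1 - H/3)
(G(417, D(4)) - 300218) + 143098 = ((1 - ⅓*4) - 300218) + 143098 = ((1 - 4/3) - 300218) + 143098 = (-⅓ - 300218) + 143098 = -900655/3 + 143098 = -471361/3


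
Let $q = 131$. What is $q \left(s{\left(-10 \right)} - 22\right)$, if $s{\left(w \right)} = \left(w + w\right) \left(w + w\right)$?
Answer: $49518$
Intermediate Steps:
$s{\left(w \right)} = 4 w^{2}$ ($s{\left(w \right)} = 2 w 2 w = 4 w^{2}$)
$q \left(s{\left(-10 \right)} - 22\right) = 131 \left(4 \left(-10\right)^{2} - 22\right) = 131 \left(4 \cdot 100 - 22\right) = 131 \left(400 - 22\right) = 131 \cdot 378 = 49518$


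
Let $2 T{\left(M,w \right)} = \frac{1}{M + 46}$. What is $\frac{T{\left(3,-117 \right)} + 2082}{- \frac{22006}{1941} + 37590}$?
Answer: $\frac{396035817}{7148138032} \approx 0.055404$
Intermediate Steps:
$T{\left(M,w \right)} = \frac{1}{2 \left(46 + M\right)}$ ($T{\left(M,w \right)} = \frac{1}{2 \left(M + 46\right)} = \frac{1}{2 \left(46 + M\right)}$)
$\frac{T{\left(3,-117 \right)} + 2082}{- \frac{22006}{1941} + 37590} = \frac{\frac{1}{2 \left(46 + 3\right)} + 2082}{- \frac{22006}{1941} + 37590} = \frac{\frac{1}{2 \cdot 49} + 2082}{\left(-22006\right) \frac{1}{1941} + 37590} = \frac{\frac{1}{2} \cdot \frac{1}{49} + 2082}{- \frac{22006}{1941} + 37590} = \frac{\frac{1}{98} + 2082}{\frac{72940184}{1941}} = \frac{204037}{98} \cdot \frac{1941}{72940184} = \frac{396035817}{7148138032}$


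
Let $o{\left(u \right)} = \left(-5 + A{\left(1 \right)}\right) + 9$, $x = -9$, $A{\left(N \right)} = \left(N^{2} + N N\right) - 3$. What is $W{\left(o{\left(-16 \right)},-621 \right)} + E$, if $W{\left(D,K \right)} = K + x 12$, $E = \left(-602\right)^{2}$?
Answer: $361675$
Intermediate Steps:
$A{\left(N \right)} = -3 + 2 N^{2}$ ($A{\left(N \right)} = \left(N^{2} + N^{2}\right) - 3 = 2 N^{2} - 3 = -3 + 2 N^{2}$)
$E = 362404$
$o{\left(u \right)} = 3$ ($o{\left(u \right)} = \left(-5 - \left(3 - 2 \cdot 1^{2}\right)\right) + 9 = \left(-5 + \left(-3 + 2 \cdot 1\right)\right) + 9 = \left(-5 + \left(-3 + 2\right)\right) + 9 = \left(-5 - 1\right) + 9 = -6 + 9 = 3$)
$W{\left(D,K \right)} = -108 + K$ ($W{\left(D,K \right)} = K - 108 = -108 + K$)
$W{\left(o{\left(-16 \right)},-621 \right)} + E = \left(-108 - 621\right) + 362404 = -729 + 362404 = 361675$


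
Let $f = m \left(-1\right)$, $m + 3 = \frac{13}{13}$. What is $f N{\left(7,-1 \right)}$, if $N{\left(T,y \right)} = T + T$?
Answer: $28$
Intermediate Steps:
$m = -2$ ($m = -3 + \frac{13}{13} = -3 + 13 \cdot \frac{1}{13} = -3 + 1 = -2$)
$N{\left(T,y \right)} = 2 T$
$f = 2$ ($f = \left(-2\right) \left(-1\right) = 2$)
$f N{\left(7,-1 \right)} = 2 \cdot 2 \cdot 7 = 2 \cdot 14 = 28$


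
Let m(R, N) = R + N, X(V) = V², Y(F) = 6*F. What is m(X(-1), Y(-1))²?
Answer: 25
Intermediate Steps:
m(R, N) = N + R
m(X(-1), Y(-1))² = (6*(-1) + (-1)²)² = (-6 + 1)² = (-5)² = 25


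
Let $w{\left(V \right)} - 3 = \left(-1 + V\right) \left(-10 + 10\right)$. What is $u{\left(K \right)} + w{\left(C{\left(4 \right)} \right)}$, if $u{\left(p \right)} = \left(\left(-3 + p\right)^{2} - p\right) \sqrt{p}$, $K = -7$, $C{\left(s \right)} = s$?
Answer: $3 + 107 i \sqrt{7} \approx 3.0 + 283.1 i$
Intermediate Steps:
$u{\left(p \right)} = \sqrt{p} \left(\left(-3 + p\right)^{2} - p\right)$
$w{\left(V \right)} = 3$ ($w{\left(V \right)} = 3 + \left(-1 + V\right) \left(-10 + 10\right) = 3 + \left(-1 + V\right) 0 = 3 + 0 = 3$)
$u{\left(K \right)} + w{\left(C{\left(4 \right)} \right)} = \sqrt{-7} \left(\left(-3 - 7\right)^{2} - -7\right) + 3 = i \sqrt{7} \left(\left(-10\right)^{2} + 7\right) + 3 = i \sqrt{7} \left(100 + 7\right) + 3 = i \sqrt{7} \cdot 107 + 3 = 107 i \sqrt{7} + 3 = 3 + 107 i \sqrt{7}$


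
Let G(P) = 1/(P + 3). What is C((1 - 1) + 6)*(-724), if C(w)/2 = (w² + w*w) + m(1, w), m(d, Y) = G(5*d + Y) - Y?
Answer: -669700/7 ≈ -95671.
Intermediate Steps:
G(P) = 1/(3 + P)
m(d, Y) = 1/(3 + Y + 5*d) - Y (m(d, Y) = 1/(3 + (5*d + Y)) - Y = 1/(3 + (Y + 5*d)) - Y = 1/(3 + Y + 5*d) - Y)
C(w) = -2*w + 2/(8 + w) + 4*w² (C(w) = 2*((w² + w*w) + (1/(3 + w + 5*1) - w)) = 2*((w² + w²) + (1/(3 + w + 5) - w)) = 2*(2*w² + (1/(8 + w) - w)) = 2*(1/(8 + w) - w + 2*w²) = -2*w + 2/(8 + w) + 4*w²)
C((1 - 1) + 6)*(-724) = (2*(1 + ((1 - 1) + 6)*(-1 + 2*((1 - 1) + 6))*(8 + ((1 - 1) + 6)))/(8 + ((1 - 1) + 6)))*(-724) = (2*(1 + (0 + 6)*(-1 + 2*(0 + 6))*(8 + (0 + 6)))/(8 + (0 + 6)))*(-724) = (2*(1 + 6*(-1 + 2*6)*(8 + 6))/(8 + 6))*(-724) = (2*(1 + 6*(-1 + 12)*14)/14)*(-724) = (2*(1/14)*(1 + 6*11*14))*(-724) = (2*(1/14)*(1 + 924))*(-724) = (2*(1/14)*925)*(-724) = (925/7)*(-724) = -669700/7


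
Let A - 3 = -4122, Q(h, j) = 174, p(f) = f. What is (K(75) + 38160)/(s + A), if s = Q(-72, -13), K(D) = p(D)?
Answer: -2549/263 ≈ -9.6920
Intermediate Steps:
A = -4119 (A = 3 - 4122 = -4119)
K(D) = D
s = 174
(K(75) + 38160)/(s + A) = (75 + 38160)/(174 - 4119) = 38235/(-3945) = 38235*(-1/3945) = -2549/263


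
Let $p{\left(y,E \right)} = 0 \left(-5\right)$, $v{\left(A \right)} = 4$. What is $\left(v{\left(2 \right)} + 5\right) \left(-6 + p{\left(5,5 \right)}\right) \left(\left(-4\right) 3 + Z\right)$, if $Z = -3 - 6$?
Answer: $1134$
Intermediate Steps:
$Z = -9$ ($Z = -3 - 6 = -9$)
$p{\left(y,E \right)} = 0$
$\left(v{\left(2 \right)} + 5\right) \left(-6 + p{\left(5,5 \right)}\right) \left(\left(-4\right) 3 + Z\right) = \left(4 + 5\right) \left(-6 + 0\right) \left(\left(-4\right) 3 - 9\right) = 9 \left(-6\right) \left(-12 - 9\right) = \left(-54\right) \left(-21\right) = 1134$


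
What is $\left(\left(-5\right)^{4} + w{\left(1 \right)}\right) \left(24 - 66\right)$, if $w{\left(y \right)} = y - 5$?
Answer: $-26082$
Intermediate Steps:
$w{\left(y \right)} = -5 + y$ ($w{\left(y \right)} = y - 5 = -5 + y$)
$\left(\left(-5\right)^{4} + w{\left(1 \right)}\right) \left(24 - 66\right) = \left(\left(-5\right)^{4} + \left(-5 + 1\right)\right) \left(24 - 66\right) = \left(625 - 4\right) \left(-42\right) = 621 \left(-42\right) = -26082$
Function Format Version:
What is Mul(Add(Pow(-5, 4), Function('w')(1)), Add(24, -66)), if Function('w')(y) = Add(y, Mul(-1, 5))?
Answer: -26082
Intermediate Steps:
Function('w')(y) = Add(-5, y) (Function('w')(y) = Add(y, -5) = Add(-5, y))
Mul(Add(Pow(-5, 4), Function('w')(1)), Add(24, -66)) = Mul(Add(Pow(-5, 4), Add(-5, 1)), Add(24, -66)) = Mul(Add(625, -4), -42) = Mul(621, -42) = -26082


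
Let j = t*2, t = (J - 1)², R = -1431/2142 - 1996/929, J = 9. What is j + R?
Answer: 27678297/221102 ≈ 125.18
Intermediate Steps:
R = -622759/221102 (R = -1431*1/2142 - 1996*1/929 = -159/238 - 1996/929 = -622759/221102 ≈ -2.8166)
t = 64 (t = (9 - 1)² = 8² = 64)
j = 128 (j = 64*2 = 128)
j + R = 128 - 622759/221102 = 27678297/221102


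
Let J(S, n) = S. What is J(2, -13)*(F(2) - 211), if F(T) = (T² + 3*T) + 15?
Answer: -372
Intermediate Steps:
F(T) = 15 + T² + 3*T
J(2, -13)*(F(2) - 211) = 2*((15 + 2² + 3*2) - 211) = 2*((15 + 4 + 6) - 211) = 2*(25 - 211) = 2*(-186) = -372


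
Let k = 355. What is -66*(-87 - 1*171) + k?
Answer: 17383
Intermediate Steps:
-66*(-87 - 1*171) + k = -66*(-87 - 1*171) + 355 = -66*(-87 - 171) + 355 = -66*(-258) + 355 = 17028 + 355 = 17383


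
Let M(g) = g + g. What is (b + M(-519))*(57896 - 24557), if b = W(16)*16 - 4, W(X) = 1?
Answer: -34205814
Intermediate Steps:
M(g) = 2*g
b = 12 (b = 1*16 - 4 = 16 - 4 = 12)
(b + M(-519))*(57896 - 24557) = (12 + 2*(-519))*(57896 - 24557) = (12 - 1038)*33339 = -1026*33339 = -34205814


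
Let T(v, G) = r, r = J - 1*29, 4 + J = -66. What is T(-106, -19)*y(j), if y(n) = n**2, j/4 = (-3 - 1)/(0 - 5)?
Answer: -25344/25 ≈ -1013.8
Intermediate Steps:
J = -70 (J = -4 - 66 = -70)
j = 16/5 (j = 4*((-3 - 1)/(0 - 5)) = 4*(-4/(-5)) = 4*(-4*(-1/5)) = 4*(4/5) = 16/5 ≈ 3.2000)
r = -99 (r = -70 - 1*29 = -70 - 29 = -99)
T(v, G) = -99
T(-106, -19)*y(j) = -99*(16/5)**2 = -99*256/25 = -25344/25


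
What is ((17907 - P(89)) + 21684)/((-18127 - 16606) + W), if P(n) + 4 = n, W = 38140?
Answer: 39506/3407 ≈ 11.596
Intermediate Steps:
P(n) = -4 + n
((17907 - P(89)) + 21684)/((-18127 - 16606) + W) = ((17907 - (-4 + 89)) + 21684)/((-18127 - 16606) + 38140) = ((17907 - 1*85) + 21684)/(-34733 + 38140) = ((17907 - 85) + 21684)/3407 = (17822 + 21684)*(1/3407) = 39506*(1/3407) = 39506/3407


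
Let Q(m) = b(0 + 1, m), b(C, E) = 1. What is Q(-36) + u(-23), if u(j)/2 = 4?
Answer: 9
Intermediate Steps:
u(j) = 8 (u(j) = 2*4 = 8)
Q(m) = 1
Q(-36) + u(-23) = 1 + 8 = 9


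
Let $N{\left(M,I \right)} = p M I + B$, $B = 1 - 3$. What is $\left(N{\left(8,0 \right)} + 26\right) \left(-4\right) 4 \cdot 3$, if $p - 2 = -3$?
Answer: $-1152$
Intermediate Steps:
$B = -2$
$p = -1$ ($p = 2 - 3 = -1$)
$N{\left(M,I \right)} = -2 - I M$ ($N{\left(M,I \right)} = - M I - 2 = - I M - 2 = -2 - I M$)
$\left(N{\left(8,0 \right)} + 26\right) \left(-4\right) 4 \cdot 3 = \left(\left(-2 - 0 \cdot 8\right) + 26\right) \left(-4\right) 4 \cdot 3 = \left(\left(-2 + 0\right) + 26\right) \left(\left(-16\right) 3\right) = \left(-2 + 26\right) \left(-48\right) = 24 \left(-48\right) = -1152$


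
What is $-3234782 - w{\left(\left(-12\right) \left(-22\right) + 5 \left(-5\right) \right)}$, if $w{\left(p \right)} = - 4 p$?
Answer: $-3233826$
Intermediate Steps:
$-3234782 - w{\left(\left(-12\right) \left(-22\right) + 5 \left(-5\right) \right)} = -3234782 - - 4 \left(\left(-12\right) \left(-22\right) + 5 \left(-5\right)\right) = -3234782 - - 4 \left(264 - 25\right) = -3234782 - \left(-4\right) 239 = -3234782 - -956 = -3234782 + 956 = -3233826$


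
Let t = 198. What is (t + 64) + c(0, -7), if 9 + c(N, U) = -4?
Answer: 249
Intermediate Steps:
c(N, U) = -13 (c(N, U) = -9 - 4 = -13)
(t + 64) + c(0, -7) = (198 + 64) - 13 = 262 - 13 = 249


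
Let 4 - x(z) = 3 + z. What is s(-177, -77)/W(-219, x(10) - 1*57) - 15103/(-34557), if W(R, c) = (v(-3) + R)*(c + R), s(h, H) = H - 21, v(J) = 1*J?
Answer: 158696704/364403565 ≈ 0.43550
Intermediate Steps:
x(z) = 1 - z (x(z) = 4 - (3 + z) = 4 + (-3 - z) = 1 - z)
v(J) = J
s(h, H) = -21 + H
W(R, c) = (-3 + R)*(R + c) (W(R, c) = (-3 + R)*(c + R) = (-3 + R)*(R + c))
s(-177, -77)/W(-219, x(10) - 1*57) - 15103/(-34557) = (-21 - 77)/((-219)**2 - 3*(-219) - 3*((1 - 1*10) - 1*57) - 219*((1 - 1*10) - 1*57)) - 15103/(-34557) = -98/(47961 + 657 - 3*((1 - 10) - 57) - 219*((1 - 10) - 57)) - 15103*(-1/34557) = -98/(47961 + 657 - 3*(-9 - 57) - 219*(-9 - 57)) + 15103/34557 = -98/(47961 + 657 - 3*(-66) - 219*(-66)) + 15103/34557 = -98/(47961 + 657 + 198 + 14454) + 15103/34557 = -98/63270 + 15103/34557 = -98*1/63270 + 15103/34557 = -49/31635 + 15103/34557 = 158696704/364403565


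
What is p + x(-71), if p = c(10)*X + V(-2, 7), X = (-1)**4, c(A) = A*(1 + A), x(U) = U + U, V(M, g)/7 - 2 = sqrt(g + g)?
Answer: -18 + 7*sqrt(14) ≈ 8.1916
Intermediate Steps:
V(M, g) = 14 + 7*sqrt(2)*sqrt(g) (V(M, g) = 14 + 7*sqrt(g + g) = 14 + 7*sqrt(2*g) = 14 + 7*(sqrt(2)*sqrt(g)) = 14 + 7*sqrt(2)*sqrt(g))
x(U) = 2*U
X = 1
p = 124 + 7*sqrt(14) (p = (10*(1 + 10))*1 + (14 + 7*sqrt(2)*sqrt(7)) = (10*11)*1 + (14 + 7*sqrt(14)) = 110*1 + (14 + 7*sqrt(14)) = 110 + (14 + 7*sqrt(14)) = 124 + 7*sqrt(14) ≈ 150.19)
p + x(-71) = (124 + 7*sqrt(14)) + 2*(-71) = (124 + 7*sqrt(14)) - 142 = -18 + 7*sqrt(14)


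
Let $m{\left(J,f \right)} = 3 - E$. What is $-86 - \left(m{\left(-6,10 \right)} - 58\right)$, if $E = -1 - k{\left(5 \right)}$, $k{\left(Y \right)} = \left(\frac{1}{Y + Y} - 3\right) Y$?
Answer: $- \frac{35}{2} \approx -17.5$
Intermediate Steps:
$k{\left(Y \right)} = Y \left(-3 + \frac{1}{2 Y}\right)$ ($k{\left(Y \right)} = \left(\frac{1}{2 Y} - 3\right) Y = \left(-3 + \frac{1}{2 Y}\right) Y = Y \left(-3 + \frac{1}{2 Y}\right)$)
$E = \frac{27}{2}$ ($E = -1 - \left(\frac{1}{2} - 15\right) = -1 - - \frac{29}{2} = -1 + \frac{29}{2} = \frac{27}{2} \approx 13.5$)
$m{\left(J,f \right)} = - \frac{21}{2}$ ($m{\left(J,f \right)} = 3 - \frac{27}{2} = - \frac{21}{2}$)
$-86 - \left(m{\left(-6,10 \right)} - 58\right) = -86 - \left(- \frac{21}{2} - 58\right) = -86 - - \frac{137}{2} = -86 + \frac{137}{2} = - \frac{35}{2}$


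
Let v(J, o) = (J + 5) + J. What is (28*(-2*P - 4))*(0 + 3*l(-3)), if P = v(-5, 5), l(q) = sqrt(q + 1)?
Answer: 504*I*sqrt(2) ≈ 712.76*I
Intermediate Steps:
v(J, o) = 5 + 2*J (v(J, o) = (5 + J) + J = 5 + 2*J)
l(q) = sqrt(1 + q)
P = -5 (P = 5 + 2*(-5) = 5 - 10 = -5)
(28*(-2*P - 4))*(0 + 3*l(-3)) = (28*(-2*(-5) - 4))*(0 + 3*sqrt(1 - 3)) = (28*(10 - 4))*(0 + 3*sqrt(-2)) = (28*6)*(0 + 3*(I*sqrt(2))) = 168*(0 + 3*I*sqrt(2)) = 168*(3*I*sqrt(2)) = 504*I*sqrt(2)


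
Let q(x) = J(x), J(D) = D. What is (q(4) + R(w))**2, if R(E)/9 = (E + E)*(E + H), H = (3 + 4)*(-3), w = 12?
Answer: 3763600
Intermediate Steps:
q(x) = x
H = -21 (H = 7*(-3) = -21)
R(E) = 18*E*(-21 + E) (R(E) = 9*((E + E)*(E - 21)) = 9*((2*E)*(-21 + E)) = 9*(2*E*(-21 + E)) = 18*E*(-21 + E))
(q(4) + R(w))**2 = (4 + 18*12*(-21 + 12))**2 = (4 + 18*12*(-9))**2 = (4 - 1944)**2 = (-1940)**2 = 3763600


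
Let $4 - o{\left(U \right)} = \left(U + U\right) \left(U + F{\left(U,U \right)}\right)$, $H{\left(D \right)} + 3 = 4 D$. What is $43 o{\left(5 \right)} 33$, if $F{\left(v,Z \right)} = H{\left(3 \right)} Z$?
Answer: $-703824$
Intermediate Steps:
$H{\left(D \right)} = -3 + 4 D$
$F{\left(v,Z \right)} = 9 Z$ ($F{\left(v,Z \right)} = \left(-3 + 4 \cdot 3\right) Z = \left(-3 + 12\right) Z = 9 Z$)
$o{\left(U \right)} = 4 - 20 U^{2}$ ($o{\left(U \right)} = 4 - \left(U + U\right) \left(U + 9 U\right) = 4 - 2 U 10 U = 4 - 20 U^{2}$)
$43 o{\left(5 \right)} 33 = 43 \left(4 - 20 \cdot 5^{2}\right) 33 = 43 \left(4 - 500\right) 33 = 43 \left(-496\right) 33 = \left(-21328\right) 33 = -703824$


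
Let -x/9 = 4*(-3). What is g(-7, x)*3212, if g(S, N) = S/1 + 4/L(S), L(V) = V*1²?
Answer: -170236/7 ≈ -24319.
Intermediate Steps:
x = 108 (x = -36*(-3) = -9*(-12) = 108)
L(V) = V (L(V) = V*1 = V)
g(S, N) = S + 4/S (g(S, N) = S/1 + 4/S = S*1 + 4/S = S + 4/S)
g(-7, x)*3212 = (-7 + 4/(-7))*3212 = (-7 + 4*(-⅐))*3212 = (-7 - 4/7)*3212 = -53/7*3212 = -170236/7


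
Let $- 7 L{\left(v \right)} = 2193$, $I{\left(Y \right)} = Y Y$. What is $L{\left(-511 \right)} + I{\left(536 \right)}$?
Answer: $\frac{2008879}{7} \approx 2.8698 \cdot 10^{5}$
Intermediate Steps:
$I{\left(Y \right)} = Y^{2}$
$L{\left(v \right)} = - \frac{2193}{7}$ ($L{\left(v \right)} = \left(- \frac{1}{7}\right) 2193 = - \frac{2193}{7}$)
$L{\left(-511 \right)} + I{\left(536 \right)} = - \frac{2193}{7} + 536^{2} = - \frac{2193}{7} + 287296 = \frac{2008879}{7}$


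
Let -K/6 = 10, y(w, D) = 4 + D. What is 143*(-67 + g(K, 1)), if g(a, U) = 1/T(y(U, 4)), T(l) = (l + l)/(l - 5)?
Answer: -152867/16 ≈ -9554.2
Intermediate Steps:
K = -60 (K = -6*10 = -60)
T(l) = 2*l/(-5 + l) (T(l) = (2*l)/(-5 + l) = 2*l/(-5 + l))
g(a, U) = 3/16 (g(a, U) = 1/(2*(4 + 4)/(-5 + (4 + 4))) = 1/(2*8/(-5 + 8)) = 1/(2*8/3) = 1/(2*8*(⅓)) = 1/(16/3) = 3/16)
143*(-67 + g(K, 1)) = 143*(-67 + 3/16) = 143*(-1069/16) = -152867/16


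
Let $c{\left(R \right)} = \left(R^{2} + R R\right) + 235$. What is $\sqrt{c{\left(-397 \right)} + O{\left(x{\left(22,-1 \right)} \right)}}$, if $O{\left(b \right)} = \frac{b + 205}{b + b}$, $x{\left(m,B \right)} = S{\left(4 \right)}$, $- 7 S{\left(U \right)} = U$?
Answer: $\frac{\sqrt{5044386}}{4} \approx 561.49$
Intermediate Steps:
$S{\left(U \right)} = - \frac{U}{7}$
$c{\left(R \right)} = 235 + 2 R^{2}$ ($c{\left(R \right)} = \left(R^{2} + R^{2}\right) + 235 = 2 R^{2} + 235 = 235 + 2 R^{2}$)
$x{\left(m,B \right)} = - \frac{4}{7}$ ($x{\left(m,B \right)} = \left(- \frac{1}{7}\right) 4 = - \frac{4}{7}$)
$O{\left(b \right)} = \frac{205 + b}{2 b}$
$\sqrt{c{\left(-397 \right)} + O{\left(x{\left(22,-1 \right)} \right)}} = \sqrt{\left(235 + 2 \left(-397\right)^{2}\right) + \frac{205 - \frac{4}{7}}{2 \left(- \frac{4}{7}\right)}} = \sqrt{\left(235 + 2 \cdot 157609\right) + \frac{1}{2} \left(- \frac{7}{4}\right) \frac{1431}{7}} = \sqrt{\left(235 + 315218\right) - \frac{1431}{8}} = \sqrt{315453 - \frac{1431}{8}} = \sqrt{\frac{2522193}{8}} = \frac{\sqrt{5044386}}{4}$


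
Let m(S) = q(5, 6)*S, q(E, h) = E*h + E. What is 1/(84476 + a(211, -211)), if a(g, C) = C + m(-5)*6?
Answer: 1/83215 ≈ 1.2017e-5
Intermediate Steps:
q(E, h) = E + E*h
m(S) = 35*S (m(S) = (5*(1 + 6))*S = (5*7)*S = 35*S)
a(g, C) = -1050 + C (a(g, C) = C + (35*(-5))*6 = C - 175*6 = C - 1050 = -1050 + C)
1/(84476 + a(211, -211)) = 1/(84476 + (-1050 - 211)) = 1/(84476 - 1261) = 1/83215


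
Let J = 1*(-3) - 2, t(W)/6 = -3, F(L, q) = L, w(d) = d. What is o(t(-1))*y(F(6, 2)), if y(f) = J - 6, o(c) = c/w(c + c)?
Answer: -11/2 ≈ -5.5000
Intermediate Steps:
t(W) = -18 (t(W) = 6*(-3) = -18)
o(c) = 1/2 (o(c) = c/(c + c) = c/((2*c)) = c*(1/(2*c)) = 1/2)
J = -5 (J = -3 - 2 = -5)
y(f) = -11 (y(f) = -5 - 6 = -11)
o(t(-1))*y(F(6, 2)) = (1/2)*(-11) = -11/2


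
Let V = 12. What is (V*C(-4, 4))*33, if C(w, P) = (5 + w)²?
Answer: 396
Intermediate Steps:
(V*C(-4, 4))*33 = (12*(5 - 4)²)*33 = (12*1²)*33 = (12*1)*33 = 12*33 = 396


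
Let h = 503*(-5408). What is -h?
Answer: 2720224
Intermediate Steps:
h = -2720224
-h = -1*(-2720224) = 2720224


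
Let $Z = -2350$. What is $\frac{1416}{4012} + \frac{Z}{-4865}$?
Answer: $\frac{13828}{16541} \approx 0.83598$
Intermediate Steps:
$\frac{1416}{4012} + \frac{Z}{-4865} = \frac{1416}{4012} - \frac{2350}{-4865} = 1416 \cdot \frac{1}{4012} - - \frac{470}{973} = \frac{6}{17} + \frac{470}{973} = \frac{13828}{16541}$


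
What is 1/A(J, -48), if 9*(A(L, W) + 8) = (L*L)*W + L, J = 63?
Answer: -1/21169 ≈ -4.7239e-5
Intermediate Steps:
A(L, W) = -8 + L/9 + W*L²/9 (A(L, W) = -8 + ((L*L)*W + L)/9 = -8 + (L²*W + L)/9 = -8 + (W*L² + L)/9 = -8 + (L + W*L²)/9 = -8 + (L/9 + W*L²/9) = -8 + L/9 + W*L²/9)
1/A(J, -48) = 1/(-8 + (⅑)*63 + (⅑)*(-48)*63²) = 1/(-8 + 7 + (⅑)*(-48)*3969) = 1/(-8 + 7 - 21168) = 1/(-21169) = -1/21169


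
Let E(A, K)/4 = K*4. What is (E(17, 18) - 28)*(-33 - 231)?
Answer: -68640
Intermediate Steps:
E(A, K) = 16*K (E(A, K) = 4*(K*4) = 4*(4*K) = 16*K)
(E(17, 18) - 28)*(-33 - 231) = (16*18 - 28)*(-33 - 231) = (288 - 28)*(-264) = 260*(-264) = -68640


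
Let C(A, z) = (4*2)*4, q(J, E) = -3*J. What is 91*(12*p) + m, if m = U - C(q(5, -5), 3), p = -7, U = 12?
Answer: -7664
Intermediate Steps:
C(A, z) = 32 (C(A, z) = 8*4 = 32)
m = -20 (m = 12 - 1*32 = 12 - 32 = -20)
91*(12*p) + m = 91*(12*(-7)) - 20 = 91*(-84) - 20 = -7644 - 20 = -7664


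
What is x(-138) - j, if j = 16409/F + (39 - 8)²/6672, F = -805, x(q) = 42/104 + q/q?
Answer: 1511214179/69822480 ≈ 21.644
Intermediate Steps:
x(q) = 73/52 (x(q) = 42*(1/104) + 1 = 21/52 + 1 = 73/52)
j = -108707243/5370960 (j = 16409/(-805) + (39 - 8)²/6672 = 16409*(-1/805) + 31²*(1/6672) = -16409/805 + 961*(1/6672) = -16409/805 + 961/6672 = -108707243/5370960 ≈ -20.240)
x(-138) - j = 73/52 - 1*(-108707243/5370960) = 73/52 + 108707243/5370960 = 1511214179/69822480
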